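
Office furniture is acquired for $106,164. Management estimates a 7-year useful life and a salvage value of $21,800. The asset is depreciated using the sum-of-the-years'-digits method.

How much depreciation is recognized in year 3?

Depreciable base = $106,164 − $21,800 = $84,364.
Sum of the years' digits = 7+6+5+4+3+2+1 = 28.
Year 1: $84,364 × 7/28 = $21,091. Book value $85,073.
Year 2: $84,364 × 6/28 = $18,078. Book value $66,995.
Year 3: $84,364 × 5/28 = $15,065. Book value $51,930.

$15,065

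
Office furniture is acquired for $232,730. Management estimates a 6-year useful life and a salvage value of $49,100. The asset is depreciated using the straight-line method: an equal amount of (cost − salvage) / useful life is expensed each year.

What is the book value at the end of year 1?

Depreciable base = $232,730 − $49,100 = $183,630.
Annual expense = $183,630 / 6 = $30,605.
End of year 1: book value $202,125.

$202,125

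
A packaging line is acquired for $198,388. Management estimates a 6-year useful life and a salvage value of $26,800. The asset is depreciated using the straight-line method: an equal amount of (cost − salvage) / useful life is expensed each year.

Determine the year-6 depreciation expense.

$28,598

Depreciable base = $198,388 − $26,800 = $171,588.
Annual expense = $171,588 / 6 = $28,598.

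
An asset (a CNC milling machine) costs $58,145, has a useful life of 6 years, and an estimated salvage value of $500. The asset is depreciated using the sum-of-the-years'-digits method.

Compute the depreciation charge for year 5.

Depreciable base = $58,145 − $500 = $57,645.
Sum of the years' digits = 6+5+4+3+2+1 = 21.
Year 1: $57,645 × 6/21 = $16,470. Book value $41,675.
Year 2: $57,645 × 5/21 = $13,725. Book value $27,950.
Year 3: $57,645 × 4/21 = $10,980. Book value $16,970.
Year 4: $57,645 × 3/21 = $8,235. Book value $8,735.
Year 5: $57,645 × 2/21 = $5,490. Book value $3,245.

$5,490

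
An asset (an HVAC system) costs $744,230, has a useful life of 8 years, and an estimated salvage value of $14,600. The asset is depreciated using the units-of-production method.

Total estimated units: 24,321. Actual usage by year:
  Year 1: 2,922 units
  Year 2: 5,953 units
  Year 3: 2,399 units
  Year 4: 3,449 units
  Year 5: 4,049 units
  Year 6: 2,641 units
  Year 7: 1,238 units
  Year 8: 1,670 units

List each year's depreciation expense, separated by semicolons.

Depreciable base = $744,230 − $14,600 = $729,630.
Rate = $729,630 / 24,321 units = $30 per unit.
Year 1: 2,922 × $30 = $87,660. Book value $656,570.
Year 2: 5,953 × $30 = $178,590. Book value $477,980.
Year 3: 2,399 × $30 = $71,970. Book value $406,010.
Year 4: 3,449 × $30 = $103,470. Book value $302,540.
Year 5: 4,049 × $30 = $121,470. Book value $181,070.
Year 6: 2,641 × $30 = $79,230. Book value $101,840.
Year 7: 1,238 × $30 = $37,140. Book value $64,700.
Year 8: 1,670 × $30 = $50,100. Book value $14,600.

$87,660; $178,590; $71,970; $103,470; $121,470; $79,230; $37,140; $50,100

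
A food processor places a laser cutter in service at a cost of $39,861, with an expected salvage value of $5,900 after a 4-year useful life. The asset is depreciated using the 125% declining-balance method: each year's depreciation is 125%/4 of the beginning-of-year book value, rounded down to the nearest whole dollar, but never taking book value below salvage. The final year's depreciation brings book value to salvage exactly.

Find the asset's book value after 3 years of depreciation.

Depreciable base = $39,861 − $5,900 = $33,961.
Year 1: ⌊$39,861 × 125%/4⌋ = $12,456. Book value $27,405.
Year 2: ⌊$27,405 × 125%/4⌋ = $8,564. Book value $18,841.
Year 3: ⌊$18,841 × 125%/4⌋ = $5,887. Book value $12,954.

$12,954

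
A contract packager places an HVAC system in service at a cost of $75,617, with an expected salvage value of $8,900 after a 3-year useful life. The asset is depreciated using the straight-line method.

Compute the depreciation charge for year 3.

$22,239

Depreciable base = $75,617 − $8,900 = $66,717.
Annual expense = $66,717 / 3 = $22,239.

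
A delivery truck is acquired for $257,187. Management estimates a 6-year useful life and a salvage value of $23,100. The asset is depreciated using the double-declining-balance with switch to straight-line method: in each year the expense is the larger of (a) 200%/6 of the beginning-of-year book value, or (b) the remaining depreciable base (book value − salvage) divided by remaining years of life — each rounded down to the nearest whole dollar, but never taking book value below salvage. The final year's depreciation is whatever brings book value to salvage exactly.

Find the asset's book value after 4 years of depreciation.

Depreciable base = $257,187 − $23,100 = $234,087.
Year 1: DB = ⌊$257,187 × 200%/6⌋ = $85,729; SL = ⌊$234,087/6⌋ = $39,014 → take DB $85,729. Book value $171,458.
Year 2: DB = ⌊$171,458 × 200%/6⌋ = $57,152; SL = ⌊$148,358/5⌋ = $29,671 → take DB $57,152. Book value $114,306.
Year 3: DB = ⌊$114,306 × 200%/6⌋ = $38,102; SL = ⌊$91,206/4⌋ = $22,801 → take DB $38,102. Book value $76,204.
Year 4: DB = ⌊$76,204 × 200%/6⌋ = $25,401; SL = ⌊$53,104/3⌋ = $17,701 → take DB $25,401. Book value $50,803.

$50,803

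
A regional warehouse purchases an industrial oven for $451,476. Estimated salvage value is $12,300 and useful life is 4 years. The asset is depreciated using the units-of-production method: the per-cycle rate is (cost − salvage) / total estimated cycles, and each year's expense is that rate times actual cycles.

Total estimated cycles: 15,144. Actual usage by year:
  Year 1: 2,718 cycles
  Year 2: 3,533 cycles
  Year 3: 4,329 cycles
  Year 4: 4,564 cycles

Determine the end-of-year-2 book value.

Depreciable base = $451,476 − $12,300 = $439,176.
Rate = $439,176 / 15,144 cycles = $29 per cycle.
Year 1: 2,718 × $29 = $78,822. Book value $372,654.
Year 2: 3,533 × $29 = $102,457. Book value $270,197.

$270,197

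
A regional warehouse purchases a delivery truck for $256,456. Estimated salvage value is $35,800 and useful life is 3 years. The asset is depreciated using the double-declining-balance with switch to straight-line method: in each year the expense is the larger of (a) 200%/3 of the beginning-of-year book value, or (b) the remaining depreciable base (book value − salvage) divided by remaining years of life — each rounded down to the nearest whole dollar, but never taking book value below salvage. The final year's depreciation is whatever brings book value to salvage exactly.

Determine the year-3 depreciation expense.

Depreciable base = $256,456 − $35,800 = $220,656.
Year 1: DB = ⌊$256,456 × 200%/3⌋ = $170,970; SL = ⌊$220,656/3⌋ = $73,552 → take DB $170,970. Book value $85,486.
Year 2: DB = ⌊$85,486 × 200%/3⌋ = $56,990; SL = ⌊$49,686/2⌋ = $24,843 → take DB $56,990, capped at $49,686. Book value $35,800.
Year 3 (final): $35,800 − $35,800 = $0. Book value $35,800.

$0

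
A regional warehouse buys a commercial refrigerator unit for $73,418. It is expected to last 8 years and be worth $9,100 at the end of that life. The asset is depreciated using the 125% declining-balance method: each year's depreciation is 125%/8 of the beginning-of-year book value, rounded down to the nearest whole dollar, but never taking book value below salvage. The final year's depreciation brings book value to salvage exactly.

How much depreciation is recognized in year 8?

$13,254

Depreciable base = $73,418 − $9,100 = $64,318.
Year 1: ⌊$73,418 × 125%/8⌋ = $11,471. Book value $61,947.
Year 2: ⌊$61,947 × 125%/8⌋ = $9,679. Book value $52,268.
Year 3: ⌊$52,268 × 125%/8⌋ = $8,166. Book value $44,102.
Year 4: ⌊$44,102 × 125%/8⌋ = $6,890. Book value $37,212.
Year 5: ⌊$37,212 × 125%/8⌋ = $5,814. Book value $31,398.
Year 6: ⌊$31,398 × 125%/8⌋ = $4,905. Book value $26,493.
Year 7: ⌊$26,493 × 125%/8⌋ = $4,139. Book value $22,354.
Year 8 (final): $22,354 − $9,100 = $13,254. Book value $9,100.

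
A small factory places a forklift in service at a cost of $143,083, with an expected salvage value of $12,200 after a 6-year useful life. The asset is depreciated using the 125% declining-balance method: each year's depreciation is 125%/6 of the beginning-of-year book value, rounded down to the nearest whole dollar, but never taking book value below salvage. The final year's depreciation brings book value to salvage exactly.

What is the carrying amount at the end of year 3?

Depreciable base = $143,083 − $12,200 = $130,883.
Year 1: ⌊$143,083 × 125%/6⌋ = $29,808. Book value $113,275.
Year 2: ⌊$113,275 × 125%/6⌋ = $23,598. Book value $89,677.
Year 3: ⌊$89,677 × 125%/6⌋ = $18,682. Book value $70,995.

$70,995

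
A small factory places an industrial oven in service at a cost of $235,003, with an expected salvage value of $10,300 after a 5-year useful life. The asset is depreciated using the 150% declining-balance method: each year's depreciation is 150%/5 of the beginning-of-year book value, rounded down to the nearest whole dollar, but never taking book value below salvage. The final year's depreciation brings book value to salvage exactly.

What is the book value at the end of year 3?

$80,608

Depreciable base = $235,003 − $10,300 = $224,703.
Year 1: ⌊$235,003 × 150%/5⌋ = $70,500. Book value $164,503.
Year 2: ⌊$164,503 × 150%/5⌋ = $49,350. Book value $115,153.
Year 3: ⌊$115,153 × 150%/5⌋ = $34,545. Book value $80,608.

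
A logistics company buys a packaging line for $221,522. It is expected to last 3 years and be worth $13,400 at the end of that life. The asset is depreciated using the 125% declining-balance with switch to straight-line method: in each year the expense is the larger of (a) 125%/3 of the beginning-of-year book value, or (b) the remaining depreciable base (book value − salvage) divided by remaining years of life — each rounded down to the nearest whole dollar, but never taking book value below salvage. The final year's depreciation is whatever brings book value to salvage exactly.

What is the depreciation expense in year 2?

Depreciable base = $221,522 − $13,400 = $208,122.
Year 1: DB = ⌊$221,522 × 125%/3⌋ = $92,300; SL = ⌊$208,122/3⌋ = $69,374 → take DB $92,300. Book value $129,222.
Year 2: DB = ⌊$129,222 × 125%/3⌋ = $53,842; SL = ⌊$115,822/2⌋ = $57,911 → take SL $57,911. Book value $71,311.

$57,911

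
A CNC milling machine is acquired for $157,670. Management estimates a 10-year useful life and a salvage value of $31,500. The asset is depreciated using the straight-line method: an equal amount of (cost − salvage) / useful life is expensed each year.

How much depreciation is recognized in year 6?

Depreciable base = $157,670 − $31,500 = $126,170.
Annual expense = $126,170 / 10 = $12,617.

$12,617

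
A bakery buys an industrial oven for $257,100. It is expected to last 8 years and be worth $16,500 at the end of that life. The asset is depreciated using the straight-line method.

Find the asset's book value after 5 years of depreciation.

$106,725

Depreciable base = $257,100 − $16,500 = $240,600.
Annual expense = $240,600 / 8 = $30,075.
End of year 1: book value $227,025.
End of year 2: book value $196,950.
End of year 3: book value $166,875.
End of year 4: book value $136,800.
End of year 5: book value $106,725.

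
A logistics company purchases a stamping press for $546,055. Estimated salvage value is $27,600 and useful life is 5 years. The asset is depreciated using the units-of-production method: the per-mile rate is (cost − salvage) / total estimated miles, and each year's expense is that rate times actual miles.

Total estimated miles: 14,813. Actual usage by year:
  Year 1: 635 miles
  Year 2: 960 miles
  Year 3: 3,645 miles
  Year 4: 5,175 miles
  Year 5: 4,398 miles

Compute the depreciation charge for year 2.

$33,600

Depreciable base = $546,055 − $27,600 = $518,455.
Rate = $518,455 / 14,813 miles = $35 per mile.
Year 1: 635 × $35 = $22,225. Book value $523,830.
Year 2: 960 × $35 = $33,600. Book value $490,230.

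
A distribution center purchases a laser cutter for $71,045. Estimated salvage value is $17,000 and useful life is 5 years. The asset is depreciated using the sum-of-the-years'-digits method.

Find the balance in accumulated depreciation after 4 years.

$50,442

Depreciable base = $71,045 − $17,000 = $54,045.
Sum of the years' digits = 5+4+3+2+1 = 15.
Year 1: $54,045 × 5/15 = $18,015. Book value $53,030.
Year 2: $54,045 × 4/15 = $14,412. Book value $38,618.
Year 3: $54,045 × 3/15 = $10,809. Book value $27,809.
Year 4: $54,045 × 2/15 = $7,206. Book value $20,603.
Accumulated through year 4 = $71,045 − $20,603 = $50,442.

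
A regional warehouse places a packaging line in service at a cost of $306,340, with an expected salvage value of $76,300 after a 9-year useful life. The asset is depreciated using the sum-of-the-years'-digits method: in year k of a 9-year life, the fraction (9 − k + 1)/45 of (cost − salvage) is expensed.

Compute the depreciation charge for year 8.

Depreciable base = $306,340 − $76,300 = $230,040.
Sum of the years' digits = 9+8+7+6+5+4+3+2+1 = 45.
Year 1: $230,040 × 9/45 = $46,008. Book value $260,332.
Year 2: $230,040 × 8/45 = $40,896. Book value $219,436.
Year 3: $230,040 × 7/45 = $35,784. Book value $183,652.
Year 4: $230,040 × 6/45 = $30,672. Book value $152,980.
Year 5: $230,040 × 5/45 = $25,560. Book value $127,420.
Year 6: $230,040 × 4/45 = $20,448. Book value $106,972.
Year 7: $230,040 × 3/45 = $15,336. Book value $91,636.
Year 8: $230,040 × 2/45 = $10,224. Book value $81,412.

$10,224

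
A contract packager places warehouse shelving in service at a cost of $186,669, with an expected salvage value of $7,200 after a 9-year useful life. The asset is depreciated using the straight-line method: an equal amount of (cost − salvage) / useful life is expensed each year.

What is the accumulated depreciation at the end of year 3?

Depreciable base = $186,669 − $7,200 = $179,469.
Annual expense = $179,469 / 9 = $19,941.
End of year 1: book value $166,728.
End of year 2: book value $146,787.
End of year 3: book value $126,846.
Accumulated through year 3 = $186,669 − $126,846 = $59,823.

$59,823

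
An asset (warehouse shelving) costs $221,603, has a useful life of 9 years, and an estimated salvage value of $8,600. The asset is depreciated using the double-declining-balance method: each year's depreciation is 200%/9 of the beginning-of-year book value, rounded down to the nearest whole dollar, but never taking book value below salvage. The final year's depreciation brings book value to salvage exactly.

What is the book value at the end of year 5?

$63,076

Depreciable base = $221,603 − $8,600 = $213,003.
Year 1: ⌊$221,603 × 200%/9⌋ = $49,245. Book value $172,358.
Year 2: ⌊$172,358 × 200%/9⌋ = $38,301. Book value $134,057.
Year 3: ⌊$134,057 × 200%/9⌋ = $29,790. Book value $104,267.
Year 4: ⌊$104,267 × 200%/9⌋ = $23,170. Book value $81,097.
Year 5: ⌊$81,097 × 200%/9⌋ = $18,021. Book value $63,076.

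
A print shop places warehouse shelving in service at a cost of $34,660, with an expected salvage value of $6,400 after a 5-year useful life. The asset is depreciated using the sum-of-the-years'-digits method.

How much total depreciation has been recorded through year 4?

$26,376

Depreciable base = $34,660 − $6,400 = $28,260.
Sum of the years' digits = 5+4+3+2+1 = 15.
Year 1: $28,260 × 5/15 = $9,420. Book value $25,240.
Year 2: $28,260 × 4/15 = $7,536. Book value $17,704.
Year 3: $28,260 × 3/15 = $5,652. Book value $12,052.
Year 4: $28,260 × 2/15 = $3,768. Book value $8,284.
Accumulated through year 4 = $34,660 − $8,284 = $26,376.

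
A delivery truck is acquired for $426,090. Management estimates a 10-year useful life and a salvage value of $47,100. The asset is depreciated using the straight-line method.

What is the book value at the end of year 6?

Depreciable base = $426,090 − $47,100 = $378,990.
Annual expense = $378,990 / 10 = $37,899.
End of year 1: book value $388,191.
End of year 2: book value $350,292.
End of year 3: book value $312,393.
End of year 4: book value $274,494.
End of year 5: book value $236,595.
End of year 6: book value $198,696.

$198,696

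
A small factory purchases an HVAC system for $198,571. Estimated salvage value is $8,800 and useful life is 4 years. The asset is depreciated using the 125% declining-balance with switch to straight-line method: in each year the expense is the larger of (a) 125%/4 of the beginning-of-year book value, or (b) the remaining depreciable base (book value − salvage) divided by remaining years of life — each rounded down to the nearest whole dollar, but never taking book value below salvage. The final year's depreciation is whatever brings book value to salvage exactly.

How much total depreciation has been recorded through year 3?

Depreciable base = $198,571 − $8,800 = $189,771.
Year 1: DB = ⌊$198,571 × 125%/4⌋ = $62,053; SL = ⌊$189,771/4⌋ = $47,442 → take DB $62,053. Book value $136,518.
Year 2: DB = ⌊$136,518 × 125%/4⌋ = $42,661; SL = ⌊$127,718/3⌋ = $42,572 → take DB $42,661. Book value $93,857.
Year 3: DB = ⌊$93,857 × 125%/4⌋ = $29,330; SL = ⌊$85,057/2⌋ = $42,528 → take SL $42,528. Book value $51,329.
Accumulated through year 3 = $198,571 − $51,329 = $147,242.

$147,242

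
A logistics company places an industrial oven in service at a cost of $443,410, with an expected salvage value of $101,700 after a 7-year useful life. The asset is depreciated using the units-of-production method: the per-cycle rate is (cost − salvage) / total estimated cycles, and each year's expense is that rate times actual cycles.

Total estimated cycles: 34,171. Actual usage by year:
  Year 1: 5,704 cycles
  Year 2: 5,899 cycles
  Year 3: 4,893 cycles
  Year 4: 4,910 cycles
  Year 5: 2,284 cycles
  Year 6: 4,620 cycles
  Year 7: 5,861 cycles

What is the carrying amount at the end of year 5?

$206,510

Depreciable base = $443,410 − $101,700 = $341,710.
Rate = $341,710 / 34,171 cycles = $10 per cycle.
Year 1: 5,704 × $10 = $57,040. Book value $386,370.
Year 2: 5,899 × $10 = $58,990. Book value $327,380.
Year 3: 4,893 × $10 = $48,930. Book value $278,450.
Year 4: 4,910 × $10 = $49,100. Book value $229,350.
Year 5: 2,284 × $10 = $22,840. Book value $206,510.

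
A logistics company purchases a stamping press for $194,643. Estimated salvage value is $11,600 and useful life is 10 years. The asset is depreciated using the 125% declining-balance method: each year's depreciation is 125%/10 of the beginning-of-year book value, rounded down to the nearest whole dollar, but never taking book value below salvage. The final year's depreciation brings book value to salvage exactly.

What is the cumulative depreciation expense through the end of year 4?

$80,546

Depreciable base = $194,643 − $11,600 = $183,043.
Year 1: ⌊$194,643 × 125%/10⌋ = $24,330. Book value $170,313.
Year 2: ⌊$170,313 × 125%/10⌋ = $21,289. Book value $149,024.
Year 3: ⌊$149,024 × 125%/10⌋ = $18,628. Book value $130,396.
Year 4: ⌊$130,396 × 125%/10⌋ = $16,299. Book value $114,097.
Accumulated through year 4 = $194,643 − $114,097 = $80,546.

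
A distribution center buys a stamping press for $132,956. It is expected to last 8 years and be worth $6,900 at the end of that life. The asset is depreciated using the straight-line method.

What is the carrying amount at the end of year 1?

$117,199

Depreciable base = $132,956 − $6,900 = $126,056.
Annual expense = $126,056 / 8 = $15,757.
End of year 1: book value $117,199.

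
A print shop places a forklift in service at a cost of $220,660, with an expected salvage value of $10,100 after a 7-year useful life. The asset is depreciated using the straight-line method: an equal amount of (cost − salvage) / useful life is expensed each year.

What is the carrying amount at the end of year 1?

Depreciable base = $220,660 − $10,100 = $210,560.
Annual expense = $210,560 / 7 = $30,080.
End of year 1: book value $190,580.

$190,580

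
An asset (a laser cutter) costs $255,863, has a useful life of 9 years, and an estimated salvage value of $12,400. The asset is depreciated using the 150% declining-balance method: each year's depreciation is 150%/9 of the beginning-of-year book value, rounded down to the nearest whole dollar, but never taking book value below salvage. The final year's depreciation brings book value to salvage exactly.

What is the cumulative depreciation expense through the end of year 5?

Depreciable base = $255,863 − $12,400 = $243,463.
Year 1: ⌊$255,863 × 150%/9⌋ = $42,643. Book value $213,220.
Year 2: ⌊$213,220 × 150%/9⌋ = $35,536. Book value $177,684.
Year 3: ⌊$177,684 × 150%/9⌋ = $29,614. Book value $148,070.
Year 4: ⌊$148,070 × 150%/9⌋ = $24,678. Book value $123,392.
Year 5: ⌊$123,392 × 150%/9⌋ = $20,565. Book value $102,827.
Accumulated through year 5 = $255,863 − $102,827 = $153,036.

$153,036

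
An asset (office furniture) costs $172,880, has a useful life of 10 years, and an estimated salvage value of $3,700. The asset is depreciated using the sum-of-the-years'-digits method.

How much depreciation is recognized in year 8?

$9,228

Depreciable base = $172,880 − $3,700 = $169,180.
Sum of the years' digits = 10+9+8+7+6+5+4+3+2+1 = 55.
Year 1: $169,180 × 10/55 = $30,760. Book value $142,120.
Year 2: $169,180 × 9/55 = $27,684. Book value $114,436.
Year 3: $169,180 × 8/55 = $24,608. Book value $89,828.
Year 4: $169,180 × 7/55 = $21,532. Book value $68,296.
Year 5: $169,180 × 6/55 = $18,456. Book value $49,840.
Year 6: $169,180 × 5/55 = $15,380. Book value $34,460.
Year 7: $169,180 × 4/55 = $12,304. Book value $22,156.
Year 8: $169,180 × 3/55 = $9,228. Book value $12,928.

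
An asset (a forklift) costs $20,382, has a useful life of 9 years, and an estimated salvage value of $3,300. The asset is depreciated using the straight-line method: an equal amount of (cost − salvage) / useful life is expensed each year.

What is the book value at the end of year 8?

$5,198

Depreciable base = $20,382 − $3,300 = $17,082.
Annual expense = $17,082 / 9 = $1,898.
End of year 1: book value $18,484.
End of year 2: book value $16,586.
End of year 3: book value $14,688.
End of year 4: book value $12,790.
End of year 5: book value $10,892.
End of year 6: book value $8,994.
End of year 7: book value $7,096.
End of year 8: book value $5,198.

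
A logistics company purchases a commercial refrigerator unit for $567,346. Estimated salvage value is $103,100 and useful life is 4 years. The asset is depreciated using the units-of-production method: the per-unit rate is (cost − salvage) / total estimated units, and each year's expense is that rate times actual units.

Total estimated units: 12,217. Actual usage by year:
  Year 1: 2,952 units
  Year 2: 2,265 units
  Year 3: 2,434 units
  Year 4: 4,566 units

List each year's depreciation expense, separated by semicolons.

Depreciable base = $567,346 − $103,100 = $464,246.
Rate = $464,246 / 12,217 units = $38 per unit.
Year 1: 2,952 × $38 = $112,176. Book value $455,170.
Year 2: 2,265 × $38 = $86,070. Book value $369,100.
Year 3: 2,434 × $38 = $92,492. Book value $276,608.
Year 4: 4,566 × $38 = $173,508. Book value $103,100.

$112,176; $86,070; $92,492; $173,508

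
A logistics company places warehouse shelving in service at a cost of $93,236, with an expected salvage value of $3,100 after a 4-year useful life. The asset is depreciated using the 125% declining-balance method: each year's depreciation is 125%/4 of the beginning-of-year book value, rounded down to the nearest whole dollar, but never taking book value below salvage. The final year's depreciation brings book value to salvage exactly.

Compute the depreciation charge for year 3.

$13,771

Depreciable base = $93,236 − $3,100 = $90,136.
Year 1: ⌊$93,236 × 125%/4⌋ = $29,136. Book value $64,100.
Year 2: ⌊$64,100 × 125%/4⌋ = $20,031. Book value $44,069.
Year 3: ⌊$44,069 × 125%/4⌋ = $13,771. Book value $30,298.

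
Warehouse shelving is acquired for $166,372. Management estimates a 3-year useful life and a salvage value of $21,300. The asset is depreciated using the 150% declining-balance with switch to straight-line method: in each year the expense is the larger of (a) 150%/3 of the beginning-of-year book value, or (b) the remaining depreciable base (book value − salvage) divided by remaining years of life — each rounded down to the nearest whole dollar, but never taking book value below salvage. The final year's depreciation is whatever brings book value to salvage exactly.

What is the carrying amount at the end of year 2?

Depreciable base = $166,372 − $21,300 = $145,072.
Year 1: DB = ⌊$166,372 × 150%/3⌋ = $83,186; SL = ⌊$145,072/3⌋ = $48,357 → take DB $83,186. Book value $83,186.
Year 2: DB = ⌊$83,186 × 150%/3⌋ = $41,593; SL = ⌊$61,886/2⌋ = $30,943 → take DB $41,593. Book value $41,593.

$41,593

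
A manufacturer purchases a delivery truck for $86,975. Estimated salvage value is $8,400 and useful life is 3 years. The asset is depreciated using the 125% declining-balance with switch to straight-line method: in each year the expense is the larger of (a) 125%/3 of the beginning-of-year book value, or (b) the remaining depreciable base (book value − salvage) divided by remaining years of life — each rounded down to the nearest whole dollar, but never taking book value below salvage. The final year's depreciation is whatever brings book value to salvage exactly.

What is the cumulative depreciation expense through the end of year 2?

Depreciable base = $86,975 − $8,400 = $78,575.
Year 1: DB = ⌊$86,975 × 125%/3⌋ = $36,239; SL = ⌊$78,575/3⌋ = $26,191 → take DB $36,239. Book value $50,736.
Year 2: DB = ⌊$50,736 × 125%/3⌋ = $21,140; SL = ⌊$42,336/2⌋ = $21,168 → take SL $21,168. Book value $29,568.
Accumulated through year 2 = $86,975 − $29,568 = $57,407.

$57,407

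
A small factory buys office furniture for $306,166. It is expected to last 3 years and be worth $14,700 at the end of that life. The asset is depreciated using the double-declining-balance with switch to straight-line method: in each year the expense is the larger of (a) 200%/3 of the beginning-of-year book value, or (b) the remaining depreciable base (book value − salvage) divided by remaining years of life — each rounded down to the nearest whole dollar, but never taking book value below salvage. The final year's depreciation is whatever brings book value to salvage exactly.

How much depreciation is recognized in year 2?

Depreciable base = $306,166 − $14,700 = $291,466.
Year 1: DB = ⌊$306,166 × 200%/3⌋ = $204,110; SL = ⌊$291,466/3⌋ = $97,155 → take DB $204,110. Book value $102,056.
Year 2: DB = ⌊$102,056 × 200%/3⌋ = $68,037; SL = ⌊$87,356/2⌋ = $43,678 → take DB $68,037. Book value $34,019.

$68,037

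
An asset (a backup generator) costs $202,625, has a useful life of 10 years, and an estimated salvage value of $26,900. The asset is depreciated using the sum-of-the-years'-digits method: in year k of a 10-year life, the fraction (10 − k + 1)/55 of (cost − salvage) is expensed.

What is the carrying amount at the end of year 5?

$74,825

Depreciable base = $202,625 − $26,900 = $175,725.
Sum of the years' digits = 10+9+8+7+6+5+4+3+2+1 = 55.
Year 1: $175,725 × 10/55 = $31,950. Book value $170,675.
Year 2: $175,725 × 9/55 = $28,755. Book value $141,920.
Year 3: $175,725 × 8/55 = $25,560. Book value $116,360.
Year 4: $175,725 × 7/55 = $22,365. Book value $93,995.
Year 5: $175,725 × 6/55 = $19,170. Book value $74,825.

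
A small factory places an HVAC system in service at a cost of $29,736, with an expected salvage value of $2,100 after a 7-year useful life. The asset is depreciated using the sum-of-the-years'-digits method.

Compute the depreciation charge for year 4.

Depreciable base = $29,736 − $2,100 = $27,636.
Sum of the years' digits = 7+6+5+4+3+2+1 = 28.
Year 1: $27,636 × 7/28 = $6,909. Book value $22,827.
Year 2: $27,636 × 6/28 = $5,922. Book value $16,905.
Year 3: $27,636 × 5/28 = $4,935. Book value $11,970.
Year 4: $27,636 × 4/28 = $3,948. Book value $8,022.

$3,948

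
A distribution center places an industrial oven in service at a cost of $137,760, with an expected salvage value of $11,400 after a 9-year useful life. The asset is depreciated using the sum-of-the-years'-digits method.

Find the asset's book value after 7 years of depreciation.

$19,824

Depreciable base = $137,760 − $11,400 = $126,360.
Sum of the years' digits = 9+8+7+6+5+4+3+2+1 = 45.
Year 1: $126,360 × 9/45 = $25,272. Book value $112,488.
Year 2: $126,360 × 8/45 = $22,464. Book value $90,024.
Year 3: $126,360 × 7/45 = $19,656. Book value $70,368.
Year 4: $126,360 × 6/45 = $16,848. Book value $53,520.
Year 5: $126,360 × 5/45 = $14,040. Book value $39,480.
Year 6: $126,360 × 4/45 = $11,232. Book value $28,248.
Year 7: $126,360 × 3/45 = $8,424. Book value $19,824.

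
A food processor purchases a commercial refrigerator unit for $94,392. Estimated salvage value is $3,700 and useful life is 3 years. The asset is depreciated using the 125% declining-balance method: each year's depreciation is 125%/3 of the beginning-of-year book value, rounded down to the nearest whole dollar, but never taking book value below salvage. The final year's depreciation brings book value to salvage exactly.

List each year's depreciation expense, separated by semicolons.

Depreciable base = $94,392 − $3,700 = $90,692.
Year 1: ⌊$94,392 × 125%/3⌋ = $39,330. Book value $55,062.
Year 2: ⌊$55,062 × 125%/3⌋ = $22,942. Book value $32,120.
Year 3 (final): $32,120 − $3,700 = $28,420. Book value $3,700.

$39,330; $22,942; $28,420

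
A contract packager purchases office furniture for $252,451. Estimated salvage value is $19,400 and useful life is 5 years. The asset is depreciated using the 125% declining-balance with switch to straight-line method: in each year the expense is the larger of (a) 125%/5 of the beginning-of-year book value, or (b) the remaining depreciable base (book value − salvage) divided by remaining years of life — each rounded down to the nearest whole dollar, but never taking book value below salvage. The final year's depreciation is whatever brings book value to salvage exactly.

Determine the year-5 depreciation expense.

Depreciable base = $252,451 − $19,400 = $233,051.
Year 1: DB = ⌊$252,451 × 125%/5⌋ = $63,112; SL = ⌊$233,051/5⌋ = $46,610 → take DB $63,112. Book value $189,339.
Year 2: DB = ⌊$189,339 × 125%/5⌋ = $47,334; SL = ⌊$169,939/4⌋ = $42,484 → take DB $47,334. Book value $142,005.
Year 3: DB = ⌊$142,005 × 125%/5⌋ = $35,501; SL = ⌊$122,605/3⌋ = $40,868 → take SL $40,868. Book value $101,137.
Year 4: DB = ⌊$101,137 × 125%/5⌋ = $25,284; SL = ⌊$81,737/2⌋ = $40,868 → take SL $40,868. Book value $60,269.
Year 5 (final): $60,269 − $19,400 = $40,869. Book value $19,400.

$40,869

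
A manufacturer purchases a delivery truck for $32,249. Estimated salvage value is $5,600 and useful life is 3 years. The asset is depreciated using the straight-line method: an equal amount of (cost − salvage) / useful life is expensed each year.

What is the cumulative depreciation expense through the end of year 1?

Depreciable base = $32,249 − $5,600 = $26,649.
Annual expense = $26,649 / 3 = $8,883.
End of year 1: book value $23,366.
Accumulated through year 1 = $32,249 − $23,366 = $8,883.

$8,883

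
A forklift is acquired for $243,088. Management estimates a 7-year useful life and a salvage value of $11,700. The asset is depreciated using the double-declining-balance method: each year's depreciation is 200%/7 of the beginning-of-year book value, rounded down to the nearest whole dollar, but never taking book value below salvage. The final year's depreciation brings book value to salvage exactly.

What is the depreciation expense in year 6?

$12,914

Depreciable base = $243,088 − $11,700 = $231,388.
Year 1: ⌊$243,088 × 200%/7⌋ = $69,453. Book value $173,635.
Year 2: ⌊$173,635 × 200%/7⌋ = $49,610. Book value $124,025.
Year 3: ⌊$124,025 × 200%/7⌋ = $35,435. Book value $88,590.
Year 4: ⌊$88,590 × 200%/7⌋ = $25,311. Book value $63,279.
Year 5: ⌊$63,279 × 200%/7⌋ = $18,079. Book value $45,200.
Year 6: ⌊$45,200 × 200%/7⌋ = $12,914. Book value $32,286.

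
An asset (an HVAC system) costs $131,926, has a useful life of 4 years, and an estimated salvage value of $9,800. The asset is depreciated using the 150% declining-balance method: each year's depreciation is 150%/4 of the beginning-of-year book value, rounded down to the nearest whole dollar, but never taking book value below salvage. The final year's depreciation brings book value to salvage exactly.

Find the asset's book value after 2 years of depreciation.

Depreciable base = $131,926 − $9,800 = $122,126.
Year 1: ⌊$131,926 × 150%/4⌋ = $49,472. Book value $82,454.
Year 2: ⌊$82,454 × 150%/4⌋ = $30,920. Book value $51,534.

$51,534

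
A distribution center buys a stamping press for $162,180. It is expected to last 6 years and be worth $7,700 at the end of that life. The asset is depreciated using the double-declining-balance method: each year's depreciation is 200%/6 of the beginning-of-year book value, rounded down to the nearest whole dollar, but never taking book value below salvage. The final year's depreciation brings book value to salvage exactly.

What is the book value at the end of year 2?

Depreciable base = $162,180 − $7,700 = $154,480.
Year 1: ⌊$162,180 × 200%/6⌋ = $54,060. Book value $108,120.
Year 2: ⌊$108,120 × 200%/6⌋ = $36,040. Book value $72,080.

$72,080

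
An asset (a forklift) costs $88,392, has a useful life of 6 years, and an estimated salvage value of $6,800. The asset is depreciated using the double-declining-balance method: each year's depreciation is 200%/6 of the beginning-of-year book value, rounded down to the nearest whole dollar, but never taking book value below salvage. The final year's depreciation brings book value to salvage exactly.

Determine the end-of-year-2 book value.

$39,286

Depreciable base = $88,392 − $6,800 = $81,592.
Year 1: ⌊$88,392 × 200%/6⌋ = $29,464. Book value $58,928.
Year 2: ⌊$58,928 × 200%/6⌋ = $19,642. Book value $39,286.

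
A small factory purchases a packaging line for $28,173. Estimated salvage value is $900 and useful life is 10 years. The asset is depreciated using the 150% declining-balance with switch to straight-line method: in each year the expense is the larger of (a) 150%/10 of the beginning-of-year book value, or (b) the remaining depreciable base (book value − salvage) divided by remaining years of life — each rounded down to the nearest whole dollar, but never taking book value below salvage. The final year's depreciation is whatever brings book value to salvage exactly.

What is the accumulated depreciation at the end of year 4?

$13,465

Depreciable base = $28,173 − $900 = $27,273.
Year 1: DB = ⌊$28,173 × 150%/10⌋ = $4,225; SL = ⌊$27,273/10⌋ = $2,727 → take DB $4,225. Book value $23,948.
Year 2: DB = ⌊$23,948 × 150%/10⌋ = $3,592; SL = ⌊$23,048/9⌋ = $2,560 → take DB $3,592. Book value $20,356.
Year 3: DB = ⌊$20,356 × 150%/10⌋ = $3,053; SL = ⌊$19,456/8⌋ = $2,432 → take DB $3,053. Book value $17,303.
Year 4: DB = ⌊$17,303 × 150%/10⌋ = $2,595; SL = ⌊$16,403/7⌋ = $2,343 → take DB $2,595. Book value $14,708.
Accumulated through year 4 = $28,173 − $14,708 = $13,465.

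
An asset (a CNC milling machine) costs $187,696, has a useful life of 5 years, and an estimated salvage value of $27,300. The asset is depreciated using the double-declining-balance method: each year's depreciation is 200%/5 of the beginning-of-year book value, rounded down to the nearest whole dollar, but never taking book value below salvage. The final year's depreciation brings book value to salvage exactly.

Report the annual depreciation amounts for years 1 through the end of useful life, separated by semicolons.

Depreciable base = $187,696 − $27,300 = $160,396.
Year 1: ⌊$187,696 × 200%/5⌋ = $75,078. Book value $112,618.
Year 2: ⌊$112,618 × 200%/5⌋ = $45,047. Book value $67,571.
Year 3: ⌊$67,571 × 200%/5⌋ = $27,028. Book value $40,543.
Year 4: ⌊$40,543 × 200%/5⌋ = $16,217, capped at $13,243. Book value $27,300.
Year 5 (final): $27,300 − $27,300 = $0. Book value $27,300.

$75,078; $45,047; $27,028; $13,243; $0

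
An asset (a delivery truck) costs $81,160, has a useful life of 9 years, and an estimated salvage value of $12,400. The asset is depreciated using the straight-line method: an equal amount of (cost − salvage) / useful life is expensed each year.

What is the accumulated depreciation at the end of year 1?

Depreciable base = $81,160 − $12,400 = $68,760.
Annual expense = $68,760 / 9 = $7,640.
End of year 1: book value $73,520.
Accumulated through year 1 = $81,160 − $73,520 = $7,640.

$7,640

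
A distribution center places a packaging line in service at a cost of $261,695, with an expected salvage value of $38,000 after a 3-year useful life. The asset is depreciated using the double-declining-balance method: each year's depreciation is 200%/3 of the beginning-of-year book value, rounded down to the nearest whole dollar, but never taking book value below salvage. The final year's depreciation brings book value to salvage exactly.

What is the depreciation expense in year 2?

Depreciable base = $261,695 − $38,000 = $223,695.
Year 1: ⌊$261,695 × 200%/3⌋ = $174,463. Book value $87,232.
Year 2: ⌊$87,232 × 200%/3⌋ = $58,154, capped at $49,232. Book value $38,000.

$49,232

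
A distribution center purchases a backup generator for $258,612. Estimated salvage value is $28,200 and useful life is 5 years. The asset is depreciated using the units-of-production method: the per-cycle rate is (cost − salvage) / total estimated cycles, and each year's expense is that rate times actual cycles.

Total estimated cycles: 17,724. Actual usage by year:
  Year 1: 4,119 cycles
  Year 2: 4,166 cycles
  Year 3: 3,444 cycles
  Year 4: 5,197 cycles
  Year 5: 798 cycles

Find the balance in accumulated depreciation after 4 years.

$220,038

Depreciable base = $258,612 − $28,200 = $230,412.
Rate = $230,412 / 17,724 cycles = $13 per cycle.
Year 1: 4,119 × $13 = $53,547. Book value $205,065.
Year 2: 4,166 × $13 = $54,158. Book value $150,907.
Year 3: 3,444 × $13 = $44,772. Book value $106,135.
Year 4: 5,197 × $13 = $67,561. Book value $38,574.
Accumulated through year 4 = $258,612 − $38,574 = $220,038.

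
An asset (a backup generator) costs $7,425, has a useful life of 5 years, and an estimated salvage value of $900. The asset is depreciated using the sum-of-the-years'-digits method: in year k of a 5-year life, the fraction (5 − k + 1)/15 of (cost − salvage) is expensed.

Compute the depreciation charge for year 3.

Depreciable base = $7,425 − $900 = $6,525.
Sum of the years' digits = 5+4+3+2+1 = 15.
Year 1: $6,525 × 5/15 = $2,175. Book value $5,250.
Year 2: $6,525 × 4/15 = $1,740. Book value $3,510.
Year 3: $6,525 × 3/15 = $1,305. Book value $2,205.

$1,305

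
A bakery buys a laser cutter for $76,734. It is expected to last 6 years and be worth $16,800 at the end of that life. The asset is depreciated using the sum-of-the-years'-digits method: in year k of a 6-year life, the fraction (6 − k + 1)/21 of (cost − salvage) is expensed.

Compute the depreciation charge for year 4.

Depreciable base = $76,734 − $16,800 = $59,934.
Sum of the years' digits = 6+5+4+3+2+1 = 21.
Year 1: $59,934 × 6/21 = $17,124. Book value $59,610.
Year 2: $59,934 × 5/21 = $14,270. Book value $45,340.
Year 3: $59,934 × 4/21 = $11,416. Book value $33,924.
Year 4: $59,934 × 3/21 = $8,562. Book value $25,362.

$8,562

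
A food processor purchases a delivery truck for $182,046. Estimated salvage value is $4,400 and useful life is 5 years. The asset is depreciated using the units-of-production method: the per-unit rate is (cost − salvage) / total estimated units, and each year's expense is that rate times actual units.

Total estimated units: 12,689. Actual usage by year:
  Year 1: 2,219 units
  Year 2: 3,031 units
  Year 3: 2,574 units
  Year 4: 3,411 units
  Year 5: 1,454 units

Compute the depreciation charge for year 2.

$42,434

Depreciable base = $182,046 − $4,400 = $177,646.
Rate = $177,646 / 12,689 units = $14 per unit.
Year 1: 2,219 × $14 = $31,066. Book value $150,980.
Year 2: 3,031 × $14 = $42,434. Book value $108,546.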